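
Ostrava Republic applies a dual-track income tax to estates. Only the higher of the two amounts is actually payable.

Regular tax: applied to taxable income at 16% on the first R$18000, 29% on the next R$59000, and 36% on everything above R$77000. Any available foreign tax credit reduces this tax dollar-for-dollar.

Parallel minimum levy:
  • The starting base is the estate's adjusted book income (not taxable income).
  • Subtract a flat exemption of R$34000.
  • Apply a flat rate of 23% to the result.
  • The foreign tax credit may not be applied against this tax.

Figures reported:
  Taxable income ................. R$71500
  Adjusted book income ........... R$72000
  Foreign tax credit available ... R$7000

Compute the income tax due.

R$11395

Regular tax:
  R$18000 × 16% = R$2880
  R$53500 × 29% = R$15515
  → R$18395
  Less foreign tax credit R$7000 → R$11395

Parallel minimum levy:
  Base (adjusted book income): R$72000
  Less exemption R$34000 → base R$38000
  R$38000 × 23% = R$8740

R$11395 > R$8740, so the regular tax governs.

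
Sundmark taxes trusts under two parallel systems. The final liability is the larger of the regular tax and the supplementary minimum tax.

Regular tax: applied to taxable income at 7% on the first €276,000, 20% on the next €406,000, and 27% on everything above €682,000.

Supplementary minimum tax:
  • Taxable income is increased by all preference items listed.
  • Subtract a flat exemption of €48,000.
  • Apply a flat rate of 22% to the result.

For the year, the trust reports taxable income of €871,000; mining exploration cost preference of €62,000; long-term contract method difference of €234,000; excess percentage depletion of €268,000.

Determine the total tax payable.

€305,140

Supplementary minimum tax:
  Adjusted income: €871,000 + €62,000 + €234,000 + €268,000 = €1,435,000
  Less exemption €48,000 → base €1,387,000
  €1,387,000 × 22% = €305,140

Regular tax:
  €276,000 × 7% = €19,320
  €406,000 × 20% = €81,200
  €189,000 × 27% = €51,030
  → €151,550

€305,140 > €151,550, so the supplementary minimum tax is the binding amount.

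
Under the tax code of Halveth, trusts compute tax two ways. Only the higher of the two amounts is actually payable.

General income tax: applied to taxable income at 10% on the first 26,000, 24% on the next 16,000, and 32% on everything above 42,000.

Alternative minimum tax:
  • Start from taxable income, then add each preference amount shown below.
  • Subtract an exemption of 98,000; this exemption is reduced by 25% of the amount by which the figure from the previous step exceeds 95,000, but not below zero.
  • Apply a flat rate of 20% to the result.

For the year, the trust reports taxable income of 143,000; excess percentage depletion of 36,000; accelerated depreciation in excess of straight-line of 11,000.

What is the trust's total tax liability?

38,760

Alternative minimum tax:
  Adjusted income: 143,000 + 36,000 + 11,000 = 190,000
  Exemption: 98,000 − 25% × (190,000 − 95,000) = 98,000 − 23,750 = 74,250
  Base: 190,000 − 74,250 = 115,750
  115,750 × 20% = 23,150

General income tax:
  26,000 × 10% = 2,600
  16,000 × 24% = 3,840
  101,000 × 32% = 32,320
  → 38,760

38,760 > 23,150, so the general income tax governs.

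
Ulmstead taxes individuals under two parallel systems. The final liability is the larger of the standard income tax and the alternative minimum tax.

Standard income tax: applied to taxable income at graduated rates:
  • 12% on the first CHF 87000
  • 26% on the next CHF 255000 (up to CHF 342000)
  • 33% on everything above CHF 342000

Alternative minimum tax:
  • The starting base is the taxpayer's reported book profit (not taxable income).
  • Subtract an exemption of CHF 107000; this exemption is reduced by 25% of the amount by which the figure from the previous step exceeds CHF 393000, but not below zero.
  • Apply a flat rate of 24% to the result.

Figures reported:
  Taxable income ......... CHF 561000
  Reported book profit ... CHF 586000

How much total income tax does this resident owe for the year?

Standard income tax:
  CHF 87000 × 12% = CHF 10440
  CHF 255000 × 26% = CHF 66300
  CHF 219000 × 33% = CHF 72270
  → CHF 149010

Alternative minimum tax:
  Base (reported book profit): CHF 586000
  Exemption: CHF 107000 − 25% × (CHF 586000 − CHF 393000) = CHF 107000 − CHF 48250 = CHF 58750
  Base: CHF 586000 − CHF 58750 = CHF 527250
  CHF 527250 × 24% = CHF 126540

CHF 149010 > CHF 126540, so the standard income tax governs.

CHF 149010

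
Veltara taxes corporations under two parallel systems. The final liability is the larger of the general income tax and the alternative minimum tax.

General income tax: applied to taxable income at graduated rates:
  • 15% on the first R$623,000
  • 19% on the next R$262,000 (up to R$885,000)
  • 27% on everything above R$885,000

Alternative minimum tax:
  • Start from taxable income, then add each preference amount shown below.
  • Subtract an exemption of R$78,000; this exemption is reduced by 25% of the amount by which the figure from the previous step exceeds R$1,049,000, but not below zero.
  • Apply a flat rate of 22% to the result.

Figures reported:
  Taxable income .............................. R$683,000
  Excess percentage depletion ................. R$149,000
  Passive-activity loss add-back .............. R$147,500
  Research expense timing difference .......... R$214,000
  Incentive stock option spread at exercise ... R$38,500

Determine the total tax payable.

R$263,945

General income tax:
  R$623,000 × 15% = R$93,450
  R$60,000 × 19% = R$11,400
  → R$104,850

Alternative minimum tax:
  Adjusted income: R$683,000 + R$149,000 + R$147,500 + R$214,000 + R$38,500 = R$1,232,000
  Exemption: R$78,000 − 25% × (R$1,232,000 − R$1,049,000) = R$78,000 − R$45,750 = R$32,250
  Base: R$1,232,000 − R$32,250 = R$1,199,750
  R$1,199,750 × 22% = R$263,945

R$263,945 > R$104,850, so the alternative minimum tax is the binding amount.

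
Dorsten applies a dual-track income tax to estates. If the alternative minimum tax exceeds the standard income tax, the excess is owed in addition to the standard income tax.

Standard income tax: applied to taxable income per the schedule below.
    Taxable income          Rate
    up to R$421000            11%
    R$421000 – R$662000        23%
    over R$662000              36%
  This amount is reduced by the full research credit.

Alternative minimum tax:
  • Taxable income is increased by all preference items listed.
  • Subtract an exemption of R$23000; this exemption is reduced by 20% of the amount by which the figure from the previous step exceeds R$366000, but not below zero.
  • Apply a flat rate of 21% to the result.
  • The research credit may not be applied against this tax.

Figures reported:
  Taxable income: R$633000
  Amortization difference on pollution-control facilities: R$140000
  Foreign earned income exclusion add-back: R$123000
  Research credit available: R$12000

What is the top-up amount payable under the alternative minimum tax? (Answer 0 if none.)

Alternative minimum tax:
  Adjusted income: R$633000 + R$140000 + R$123000 = R$896000
  Exemption: 20% × (R$896000 − R$366000) = R$106000 ≥ R$23000, so the exemption is fully phased out
  Base: R$896000 − R$0 = R$896000
  R$896000 × 21% = R$188160

Standard income tax:
  R$421000 × 11% = R$46310
  R$212000 × 23% = R$48760
  → R$95070
  Less research credit R$12000 → R$83070

Excess of alternative minimum tax over standard income tax: R$188160 − R$83070 = R$105090.

R$105090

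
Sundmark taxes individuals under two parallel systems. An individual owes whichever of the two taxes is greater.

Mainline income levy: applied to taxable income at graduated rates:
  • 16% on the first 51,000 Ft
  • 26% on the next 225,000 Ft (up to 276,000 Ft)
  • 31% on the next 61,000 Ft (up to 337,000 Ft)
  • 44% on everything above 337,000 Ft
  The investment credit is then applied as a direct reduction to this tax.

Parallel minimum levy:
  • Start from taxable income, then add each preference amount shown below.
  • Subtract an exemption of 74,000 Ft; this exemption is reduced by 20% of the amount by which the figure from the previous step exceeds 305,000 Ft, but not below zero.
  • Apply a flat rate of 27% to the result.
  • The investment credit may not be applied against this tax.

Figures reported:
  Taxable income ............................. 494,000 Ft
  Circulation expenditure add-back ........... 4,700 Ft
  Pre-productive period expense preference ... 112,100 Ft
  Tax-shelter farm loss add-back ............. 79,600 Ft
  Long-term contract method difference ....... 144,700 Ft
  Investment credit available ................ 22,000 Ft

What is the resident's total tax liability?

225,477 Ft

Parallel minimum levy:
  Adjusted income: 494,000 Ft + 4,700 Ft + 112,100 Ft + 79,600 Ft + 144,700 Ft = 835,100 Ft
  Exemption: 20% × (835,100 Ft − 305,000 Ft) = 106,020 Ft ≥ 74,000 Ft, so the exemption is fully phased out
  Base: 835,100 Ft − 0 Ft = 835,100 Ft
  835,100 Ft × 27% = 225,477 Ft

Mainline income levy:
  51,000 Ft × 16% = 8,160 Ft
  225,000 Ft × 26% = 58,500 Ft
  61,000 Ft × 31% = 18,910 Ft
  157,000 Ft × 44% = 69,080 Ft
  → 154,650 Ft
  Less investment credit 22,000 Ft → 132,650 Ft

225,477 Ft > 132,650 Ft, so the parallel minimum levy is the binding amount.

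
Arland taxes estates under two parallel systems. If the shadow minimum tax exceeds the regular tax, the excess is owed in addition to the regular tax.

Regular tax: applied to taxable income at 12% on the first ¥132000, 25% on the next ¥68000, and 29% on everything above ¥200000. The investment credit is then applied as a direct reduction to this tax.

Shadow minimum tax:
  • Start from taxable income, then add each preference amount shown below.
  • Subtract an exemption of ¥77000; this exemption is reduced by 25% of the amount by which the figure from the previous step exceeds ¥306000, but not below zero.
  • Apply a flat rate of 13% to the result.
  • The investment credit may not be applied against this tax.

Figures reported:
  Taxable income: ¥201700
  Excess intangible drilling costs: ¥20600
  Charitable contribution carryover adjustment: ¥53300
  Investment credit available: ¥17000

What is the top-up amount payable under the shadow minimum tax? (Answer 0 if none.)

¥9485

Shadow minimum tax:
  Adjusted income: ¥201700 + ¥20600 + ¥53300 = ¥275600
  Exemption: ¥275600 ≤ ¥306000, so full ¥77000 applies
  Base: ¥275600 − ¥77000 = ¥198600
  ¥198600 × 13% = ¥25818

Regular tax:
  ¥132000 × 12% = ¥15840
  ¥68000 × 25% = ¥17000
  ¥1700 × 29% = ¥493
  → ¥33333
  Less investment credit ¥17000 → ¥16333

Excess of shadow minimum tax over regular tax: ¥25818 − ¥16333 = ¥9485.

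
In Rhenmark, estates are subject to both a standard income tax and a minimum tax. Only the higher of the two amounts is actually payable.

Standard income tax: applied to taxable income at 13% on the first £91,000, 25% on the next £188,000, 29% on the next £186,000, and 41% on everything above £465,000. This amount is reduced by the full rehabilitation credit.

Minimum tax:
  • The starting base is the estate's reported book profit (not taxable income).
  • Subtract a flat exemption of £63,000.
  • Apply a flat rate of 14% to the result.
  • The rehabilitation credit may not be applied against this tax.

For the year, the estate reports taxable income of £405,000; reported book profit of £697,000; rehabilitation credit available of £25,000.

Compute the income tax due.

Standard income tax:
  £91,000 × 13% = £11,830
  £188,000 × 25% = £47,000
  £126,000 × 29% = £36,540
  → £95,370
  Less rehabilitation credit £25,000 → £70,370

Minimum tax:
  Base (reported book profit): £697,000
  Less exemption £63,000 → base £634,000
  £634,000 × 14% = £88,760

£88,760 > £70,370, so the minimum tax is the binding amount.

£88,760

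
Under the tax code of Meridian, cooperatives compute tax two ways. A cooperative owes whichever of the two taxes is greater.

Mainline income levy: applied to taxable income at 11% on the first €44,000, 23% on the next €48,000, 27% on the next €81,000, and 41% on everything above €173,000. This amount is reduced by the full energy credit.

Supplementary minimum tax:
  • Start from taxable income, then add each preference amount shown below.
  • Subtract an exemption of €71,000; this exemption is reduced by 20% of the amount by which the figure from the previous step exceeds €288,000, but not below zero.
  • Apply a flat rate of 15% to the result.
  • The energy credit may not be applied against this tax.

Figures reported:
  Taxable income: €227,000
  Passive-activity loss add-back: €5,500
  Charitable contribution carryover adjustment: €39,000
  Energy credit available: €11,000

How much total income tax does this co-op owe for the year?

Supplementary minimum tax:
  Adjusted income: €227,000 + €5,500 + €39,000 = €271,500
  Exemption: €271,500 ≤ €288,000, so full €71,000 applies
  Base: €271,500 − €71,000 = €200,500
  €200,500 × 15% = €30,075

Mainline income levy:
  €44,000 × 11% = €4,840
  €48,000 × 23% = €11,040
  €81,000 × 27% = €21,870
  €54,000 × 41% = €22,140
  → €59,890
  Less energy credit €11,000 → €48,890

€48,890 > €30,075, so the mainline income levy governs.

€48,890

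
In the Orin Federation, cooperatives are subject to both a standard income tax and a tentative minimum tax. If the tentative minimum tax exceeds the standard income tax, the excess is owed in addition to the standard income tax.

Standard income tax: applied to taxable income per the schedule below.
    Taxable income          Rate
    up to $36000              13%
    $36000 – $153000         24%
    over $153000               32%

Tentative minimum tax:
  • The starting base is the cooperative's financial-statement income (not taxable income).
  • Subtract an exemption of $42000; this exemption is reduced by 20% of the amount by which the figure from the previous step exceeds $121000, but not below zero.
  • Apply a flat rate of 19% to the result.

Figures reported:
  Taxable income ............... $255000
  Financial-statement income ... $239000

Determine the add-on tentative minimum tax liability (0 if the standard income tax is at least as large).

$0

Tentative minimum tax:
  Base (financial-statement income): $239000
  Exemption: $42000 − 20% × ($239000 − $121000) = $42000 − $23600 = $18400
  Base: $239000 − $18400 = $220600
  $220600 × 19% = $41914

Standard income tax:
  $36000 × 13% = $4680
  $117000 × 24% = $28080
  $102000 × 32% = $32640
  → $65400

$41914 ≤ $65400, so no add-on is due.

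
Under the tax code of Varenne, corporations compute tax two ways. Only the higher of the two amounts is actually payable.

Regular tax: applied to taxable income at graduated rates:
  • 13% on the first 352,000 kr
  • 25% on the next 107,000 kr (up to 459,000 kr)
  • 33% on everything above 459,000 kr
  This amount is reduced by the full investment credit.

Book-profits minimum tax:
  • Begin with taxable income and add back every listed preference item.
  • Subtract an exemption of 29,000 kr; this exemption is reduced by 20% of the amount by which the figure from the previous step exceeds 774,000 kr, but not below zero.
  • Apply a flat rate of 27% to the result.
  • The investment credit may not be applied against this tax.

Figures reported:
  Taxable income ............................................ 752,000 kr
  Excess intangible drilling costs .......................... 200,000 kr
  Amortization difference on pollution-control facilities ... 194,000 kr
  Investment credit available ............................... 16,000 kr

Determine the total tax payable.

309,420 kr

Regular tax:
  352,000 kr × 13% = 45,760 kr
  107,000 kr × 25% = 26,750 kr
  293,000 kr × 33% = 96,690 kr
  → 169,200 kr
  Less investment credit 16,000 kr → 153,200 kr

Book-profits minimum tax:
  Adjusted income: 752,000 kr + 200,000 kr + 194,000 kr = 1,146,000 kr
  Exemption: 20% × (1,146,000 kr − 774,000 kr) = 74,400 kr ≥ 29,000 kr, so the exemption is fully phased out
  Base: 1,146,000 kr − 0 kr = 1,146,000 kr
  1,146,000 kr × 27% = 309,420 kr

309,420 kr > 153,200 kr, so the book-profits minimum tax is the binding amount.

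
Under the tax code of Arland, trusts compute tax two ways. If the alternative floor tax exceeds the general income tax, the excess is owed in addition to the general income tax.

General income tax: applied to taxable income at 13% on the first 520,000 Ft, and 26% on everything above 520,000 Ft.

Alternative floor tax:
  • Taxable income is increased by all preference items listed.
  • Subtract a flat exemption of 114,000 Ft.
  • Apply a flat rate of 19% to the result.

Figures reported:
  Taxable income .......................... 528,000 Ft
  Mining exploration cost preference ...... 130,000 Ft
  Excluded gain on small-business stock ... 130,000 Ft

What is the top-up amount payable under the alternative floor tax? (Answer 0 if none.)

58,380 Ft

General income tax:
  520,000 Ft × 13% = 67,600 Ft
  8,000 Ft × 26% = 2,080 Ft
  → 69,680 Ft

Alternative floor tax:
  Adjusted income: 528,000 Ft + 130,000 Ft + 130,000 Ft = 788,000 Ft
  Less exemption 114,000 Ft → base 674,000 Ft
  674,000 Ft × 19% = 128,060 Ft

Excess of alternative floor tax over general income tax: 128,060 Ft − 69,680 Ft = 58,380 Ft.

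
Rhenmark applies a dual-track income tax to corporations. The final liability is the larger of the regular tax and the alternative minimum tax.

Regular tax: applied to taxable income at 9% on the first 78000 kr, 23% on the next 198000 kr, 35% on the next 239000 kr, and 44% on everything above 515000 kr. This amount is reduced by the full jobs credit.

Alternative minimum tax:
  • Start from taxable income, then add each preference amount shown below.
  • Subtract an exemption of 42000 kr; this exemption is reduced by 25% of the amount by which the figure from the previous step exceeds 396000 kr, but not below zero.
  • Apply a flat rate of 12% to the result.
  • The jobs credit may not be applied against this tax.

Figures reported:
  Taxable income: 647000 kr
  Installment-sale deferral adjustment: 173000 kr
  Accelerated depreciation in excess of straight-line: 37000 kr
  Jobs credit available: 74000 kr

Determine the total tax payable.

Regular tax:
  78000 kr × 9% = 7020 kr
  198000 kr × 23% = 45540 kr
  239000 kr × 35% = 83650 kr
  132000 kr × 44% = 58080 kr
  → 194290 kr
  Less jobs credit 74000 kr → 120290 kr

Alternative minimum tax:
  Adjusted income: 647000 kr + 173000 kr + 37000 kr = 857000 kr
  Exemption: 25% × (857000 kr − 396000 kr) = 115250 kr ≥ 42000 kr, so the exemption is fully phased out
  Base: 857000 kr − 0 kr = 857000 kr
  857000 kr × 12% = 102840 kr

120290 kr > 102840 kr, so the regular tax governs.

120290 kr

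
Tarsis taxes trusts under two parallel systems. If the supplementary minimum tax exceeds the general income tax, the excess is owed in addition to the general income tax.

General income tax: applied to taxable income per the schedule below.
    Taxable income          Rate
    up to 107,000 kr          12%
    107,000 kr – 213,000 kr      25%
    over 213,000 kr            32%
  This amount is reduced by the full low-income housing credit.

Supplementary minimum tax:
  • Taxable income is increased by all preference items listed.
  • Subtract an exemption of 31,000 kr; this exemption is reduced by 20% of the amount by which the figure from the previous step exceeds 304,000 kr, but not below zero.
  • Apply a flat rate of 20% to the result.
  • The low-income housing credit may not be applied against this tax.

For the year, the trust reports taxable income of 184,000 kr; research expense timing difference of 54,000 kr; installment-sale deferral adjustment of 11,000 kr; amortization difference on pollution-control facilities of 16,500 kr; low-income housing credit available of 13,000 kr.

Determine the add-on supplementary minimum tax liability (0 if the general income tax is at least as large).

27,810 kr

General income tax:
  107,000 kr × 12% = 12,840 kr
  77,000 kr × 25% = 19,250 kr
  → 32,090 kr
  Less low-income housing credit 13,000 kr → 19,090 kr

Supplementary minimum tax:
  Adjusted income: 184,000 kr + 54,000 kr + 11,000 kr + 16,500 kr = 265,500 kr
  Exemption: 265,500 kr ≤ 304,000 kr, so full 31,000 kr applies
  Base: 265,500 kr − 31,000 kr = 234,500 kr
  234,500 kr × 20% = 46,900 kr

Excess of supplementary minimum tax over general income tax: 46,900 kr − 19,090 kr = 27,810 kr.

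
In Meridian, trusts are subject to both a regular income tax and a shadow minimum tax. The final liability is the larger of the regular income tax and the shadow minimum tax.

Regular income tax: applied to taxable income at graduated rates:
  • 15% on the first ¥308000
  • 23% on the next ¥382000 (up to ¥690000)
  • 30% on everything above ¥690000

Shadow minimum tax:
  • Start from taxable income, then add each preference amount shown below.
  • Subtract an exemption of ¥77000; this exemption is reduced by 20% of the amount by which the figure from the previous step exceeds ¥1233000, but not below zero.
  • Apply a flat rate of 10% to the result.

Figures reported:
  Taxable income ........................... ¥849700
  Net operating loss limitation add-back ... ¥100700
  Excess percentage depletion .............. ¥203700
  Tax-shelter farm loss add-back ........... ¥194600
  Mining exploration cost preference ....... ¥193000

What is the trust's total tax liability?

¥181970

Regular income tax:
  ¥308000 × 15% = ¥46200
  ¥382000 × 23% = ¥87860
  ¥159700 × 30% = ¥47910
  → ¥181970

Shadow minimum tax:
  Adjusted income: ¥849700 + ¥100700 + ¥203700 + ¥194600 + ¥193000 = ¥1541700
  Exemption: ¥77000 − 20% × (¥1541700 − ¥1233000) = ¥77000 − ¥61740 = ¥15260
  Base: ¥1541700 − ¥15260 = ¥1526440
  ¥1526440 × 10% = ¥152644

¥181970 > ¥152644, so the regular income tax governs.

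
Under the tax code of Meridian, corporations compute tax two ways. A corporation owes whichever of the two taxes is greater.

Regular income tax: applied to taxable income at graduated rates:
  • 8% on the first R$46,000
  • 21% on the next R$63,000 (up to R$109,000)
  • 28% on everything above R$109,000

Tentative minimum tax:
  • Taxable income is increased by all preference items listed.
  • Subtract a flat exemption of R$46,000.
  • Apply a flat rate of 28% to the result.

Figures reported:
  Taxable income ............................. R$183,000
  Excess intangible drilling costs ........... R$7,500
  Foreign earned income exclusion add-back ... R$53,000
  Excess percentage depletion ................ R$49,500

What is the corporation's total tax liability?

R$69,160

Tentative minimum tax:
  Adjusted income: R$183,000 + R$7,500 + R$53,000 + R$49,500 = R$293,000
  Less exemption R$46,000 → base R$247,000
  R$247,000 × 28% = R$69,160

Regular income tax:
  R$46,000 × 8% = R$3,680
  R$63,000 × 21% = R$13,230
  R$74,000 × 28% = R$20,720
  → R$37,630

R$69,160 > R$37,630, so the tentative minimum tax is the binding amount.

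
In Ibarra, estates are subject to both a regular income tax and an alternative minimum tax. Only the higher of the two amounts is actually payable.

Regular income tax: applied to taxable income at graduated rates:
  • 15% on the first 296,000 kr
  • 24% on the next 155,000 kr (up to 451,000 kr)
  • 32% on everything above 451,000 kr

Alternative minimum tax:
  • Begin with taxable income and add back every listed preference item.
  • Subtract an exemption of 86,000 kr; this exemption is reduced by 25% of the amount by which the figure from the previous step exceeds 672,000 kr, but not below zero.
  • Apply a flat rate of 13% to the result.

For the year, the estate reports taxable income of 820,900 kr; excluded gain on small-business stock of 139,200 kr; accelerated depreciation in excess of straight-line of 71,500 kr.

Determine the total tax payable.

199,968 kr

Alternative minimum tax:
  Adjusted income: 820,900 kr + 139,200 kr + 71,500 kr = 1,031,600 kr
  Exemption: 25% × (1,031,600 kr − 672,000 kr) = 89,900 kr ≥ 86,000 kr, so the exemption is fully phased out
  Base: 1,031,600 kr − 0 kr = 1,031,600 kr
  1,031,600 kr × 13% = 134,108 kr

Regular income tax:
  296,000 kr × 15% = 44,400 kr
  155,000 kr × 24% = 37,200 kr
  369,900 kr × 32% = 118,368 kr
  → 199,968 kr

199,968 kr > 134,108 kr, so the regular income tax governs.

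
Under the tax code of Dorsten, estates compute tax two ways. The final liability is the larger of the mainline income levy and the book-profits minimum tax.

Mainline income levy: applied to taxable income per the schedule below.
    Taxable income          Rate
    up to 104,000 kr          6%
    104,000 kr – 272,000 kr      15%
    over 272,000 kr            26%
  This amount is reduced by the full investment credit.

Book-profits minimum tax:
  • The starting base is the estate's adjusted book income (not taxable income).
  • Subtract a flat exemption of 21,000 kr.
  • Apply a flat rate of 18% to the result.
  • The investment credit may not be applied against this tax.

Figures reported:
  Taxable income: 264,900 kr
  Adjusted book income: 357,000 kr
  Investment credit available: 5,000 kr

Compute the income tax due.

Mainline income levy:
  104,000 kr × 6% = 6,240 kr
  160,900 kr × 15% = 24,135 kr
  → 30,375 kr
  Less investment credit 5,000 kr → 25,375 kr

Book-profits minimum tax:
  Base (adjusted book income): 357,000 kr
  Less exemption 21,000 kr → base 336,000 kr
  336,000 kr × 18% = 60,480 kr

60,480 kr > 25,375 kr, so the book-profits minimum tax is the binding amount.

60,480 kr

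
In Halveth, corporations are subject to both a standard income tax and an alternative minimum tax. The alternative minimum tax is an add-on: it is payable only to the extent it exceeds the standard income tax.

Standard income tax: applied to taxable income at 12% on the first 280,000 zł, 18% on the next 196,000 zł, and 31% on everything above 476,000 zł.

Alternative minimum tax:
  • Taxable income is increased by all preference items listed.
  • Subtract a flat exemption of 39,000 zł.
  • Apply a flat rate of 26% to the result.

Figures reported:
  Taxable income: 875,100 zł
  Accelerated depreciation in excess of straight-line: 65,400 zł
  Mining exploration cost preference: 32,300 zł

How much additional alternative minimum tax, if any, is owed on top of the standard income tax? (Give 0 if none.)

50,187 zł

Standard income tax:
  280,000 zł × 12% = 33,600 zł
  196,000 zł × 18% = 35,280 zł
  399,100 zł × 31% = 123,721 zł
  → 192,601 zł

Alternative minimum tax:
  Adjusted income: 875,100 zł + 65,400 zł + 32,300 zł = 972,800 zł
  Less exemption 39,000 zł → base 933,800 zł
  933,800 zł × 26% = 242,788 zł

Excess of alternative minimum tax over standard income tax: 242,788 zł − 192,601 zł = 50,187 zł.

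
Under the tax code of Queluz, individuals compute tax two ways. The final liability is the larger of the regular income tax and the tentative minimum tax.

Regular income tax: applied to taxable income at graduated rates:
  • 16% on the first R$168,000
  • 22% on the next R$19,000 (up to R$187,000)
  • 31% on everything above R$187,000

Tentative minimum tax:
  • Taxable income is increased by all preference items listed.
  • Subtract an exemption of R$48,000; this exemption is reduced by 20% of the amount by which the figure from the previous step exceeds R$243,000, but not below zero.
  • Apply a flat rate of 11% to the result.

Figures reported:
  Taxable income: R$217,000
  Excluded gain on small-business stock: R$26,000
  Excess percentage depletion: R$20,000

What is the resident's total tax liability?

Tentative minimum tax:
  Adjusted income: R$217,000 + R$26,000 + R$20,000 = R$263,000
  Exemption: R$48,000 − 20% × (R$263,000 − R$243,000) = R$48,000 − R$4,000 = R$44,000
  Base: R$263,000 − R$44,000 = R$219,000
  R$219,000 × 11% = R$24,090

Regular income tax:
  R$168,000 × 16% = R$26,880
  R$19,000 × 22% = R$4,180
  R$30,000 × 31% = R$9,300
  → R$40,360

R$40,360 > R$24,090, so the regular income tax governs.

R$40,360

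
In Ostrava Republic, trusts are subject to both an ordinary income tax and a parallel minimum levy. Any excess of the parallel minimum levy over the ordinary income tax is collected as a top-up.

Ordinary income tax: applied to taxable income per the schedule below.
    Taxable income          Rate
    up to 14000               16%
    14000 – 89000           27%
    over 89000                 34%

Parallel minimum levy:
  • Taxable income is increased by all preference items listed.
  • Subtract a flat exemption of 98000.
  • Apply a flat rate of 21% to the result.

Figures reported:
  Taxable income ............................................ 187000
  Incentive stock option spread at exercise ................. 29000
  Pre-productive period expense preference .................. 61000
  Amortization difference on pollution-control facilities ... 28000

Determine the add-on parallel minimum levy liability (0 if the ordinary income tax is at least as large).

Ordinary income tax:
  14000 × 16% = 2240
  75000 × 27% = 20250
  98000 × 34% = 33320
  → 55810

Parallel minimum levy:
  Adjusted income: 187000 + 29000 + 61000 + 28000 = 305000
  Less exemption 98000 → base 207000
  207000 × 21% = 43470

43470 ≤ 55810, so no add-on is due.

0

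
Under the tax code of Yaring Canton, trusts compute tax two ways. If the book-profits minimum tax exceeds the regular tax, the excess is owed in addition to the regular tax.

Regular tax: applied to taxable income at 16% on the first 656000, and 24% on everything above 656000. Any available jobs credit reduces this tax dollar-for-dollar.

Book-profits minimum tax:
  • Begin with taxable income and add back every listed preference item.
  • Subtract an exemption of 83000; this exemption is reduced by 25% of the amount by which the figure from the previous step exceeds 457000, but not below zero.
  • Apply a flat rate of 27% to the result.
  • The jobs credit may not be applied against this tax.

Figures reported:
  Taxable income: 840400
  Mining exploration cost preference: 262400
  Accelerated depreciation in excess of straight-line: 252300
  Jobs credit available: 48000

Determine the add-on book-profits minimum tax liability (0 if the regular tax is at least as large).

264661

Regular tax:
  656000 × 16% = 104960
  184400 × 24% = 44256
  → 149216
  Less jobs credit 48000 → 101216

Book-profits minimum tax:
  Adjusted income: 840400 + 262400 + 252300 = 1355100
  Exemption: 25% × (1355100 − 457000) = 224525 ≥ 83000, so the exemption is fully phased out
  Base: 1355100 − 0 = 1355100
  1355100 × 27% = 365877

Excess of book-profits minimum tax over regular tax: 365877 − 101216 = 264661.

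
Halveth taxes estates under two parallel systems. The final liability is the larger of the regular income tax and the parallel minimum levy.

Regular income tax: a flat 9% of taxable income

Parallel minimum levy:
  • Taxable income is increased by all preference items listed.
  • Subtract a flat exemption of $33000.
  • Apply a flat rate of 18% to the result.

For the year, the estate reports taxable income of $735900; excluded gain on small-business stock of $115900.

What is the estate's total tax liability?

$147384

Regular income tax:
  $735900 × 9% = $66231

Parallel minimum levy:
  Adjusted income: $735900 + $115900 = $851800
  Less exemption $33000 → base $818800
  $818800 × 18% = $147384

$147384 > $66231, so the parallel minimum levy is the binding amount.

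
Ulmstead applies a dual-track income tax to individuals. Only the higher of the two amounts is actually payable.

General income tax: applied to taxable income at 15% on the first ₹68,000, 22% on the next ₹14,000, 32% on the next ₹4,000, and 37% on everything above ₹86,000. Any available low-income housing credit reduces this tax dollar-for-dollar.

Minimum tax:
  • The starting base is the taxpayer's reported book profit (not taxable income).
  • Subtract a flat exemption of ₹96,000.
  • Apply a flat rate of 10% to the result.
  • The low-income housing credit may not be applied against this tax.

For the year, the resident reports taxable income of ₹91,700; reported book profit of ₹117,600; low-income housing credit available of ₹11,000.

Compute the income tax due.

Minimum tax:
  Base (reported book profit): ₹117,600
  Less exemption ₹96,000 → base ₹21,600
  ₹21,600 × 10% = ₹2,160

General income tax:
  ₹68,000 × 15% = ₹10,200
  ₹14,000 × 22% = ₹3,080
  ₹4,000 × 32% = ₹1,280
  ₹5,700 × 37% = ₹2,109
  → ₹16,669
  Less low-income housing credit ₹11,000 → ₹5,669

₹5,669 > ₹2,160, so the general income tax governs.

₹5,669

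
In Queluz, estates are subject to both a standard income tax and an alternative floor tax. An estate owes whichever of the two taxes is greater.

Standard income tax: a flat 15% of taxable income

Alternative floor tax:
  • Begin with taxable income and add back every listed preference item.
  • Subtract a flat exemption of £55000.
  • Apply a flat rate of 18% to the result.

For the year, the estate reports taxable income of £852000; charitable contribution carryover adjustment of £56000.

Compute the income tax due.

Alternative floor tax:
  Adjusted income: £852000 + £56000 = £908000
  Less exemption £55000 → base £853000
  £853000 × 18% = £153540

Standard income tax:
  £852000 × 15% = £127800

£153540 > £127800, so the alternative floor tax is the binding amount.

£153540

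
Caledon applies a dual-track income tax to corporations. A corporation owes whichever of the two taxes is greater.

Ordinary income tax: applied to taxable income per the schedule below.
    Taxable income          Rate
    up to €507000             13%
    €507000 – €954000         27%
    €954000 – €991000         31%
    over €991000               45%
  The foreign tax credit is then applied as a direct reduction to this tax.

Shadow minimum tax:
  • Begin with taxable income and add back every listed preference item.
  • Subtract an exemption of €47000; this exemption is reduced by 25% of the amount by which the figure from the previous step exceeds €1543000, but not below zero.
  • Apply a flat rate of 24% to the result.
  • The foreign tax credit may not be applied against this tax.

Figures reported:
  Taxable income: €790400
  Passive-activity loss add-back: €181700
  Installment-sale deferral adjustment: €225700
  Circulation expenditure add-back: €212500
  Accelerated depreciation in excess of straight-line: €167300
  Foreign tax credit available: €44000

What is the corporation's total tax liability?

Shadow minimum tax:
  Adjusted income: €790400 + €181700 + €225700 + €212500 + €167300 = €1577600
  Exemption: €47000 − 25% × (€1577600 − €1543000) = €47000 − €8650 = €38350
  Base: €1577600 − €38350 = €1539250
  €1539250 × 24% = €369420

Ordinary income tax:
  €507000 × 13% = €65910
  €283400 × 27% = €76518
  → €142428
  Less foreign tax credit €44000 → €98428

€369420 > €98428, so the shadow minimum tax is the binding amount.

€369420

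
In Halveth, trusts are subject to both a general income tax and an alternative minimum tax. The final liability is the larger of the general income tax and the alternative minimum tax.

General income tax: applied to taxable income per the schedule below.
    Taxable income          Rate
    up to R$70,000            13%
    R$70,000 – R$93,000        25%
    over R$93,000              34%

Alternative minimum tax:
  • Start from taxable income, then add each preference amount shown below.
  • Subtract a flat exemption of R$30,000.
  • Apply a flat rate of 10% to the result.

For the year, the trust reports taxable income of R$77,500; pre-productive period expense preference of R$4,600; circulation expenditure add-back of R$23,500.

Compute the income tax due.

General income tax:
  R$70,000 × 13% = R$9,100
  R$7,500 × 25% = R$1,875
  → R$10,975

Alternative minimum tax:
  Adjusted income: R$77,500 + R$4,600 + R$23,500 = R$105,600
  Less exemption R$30,000 → base R$75,600
  R$75,600 × 10% = R$7,560

R$10,975 > R$7,560, so the general income tax governs.

R$10,975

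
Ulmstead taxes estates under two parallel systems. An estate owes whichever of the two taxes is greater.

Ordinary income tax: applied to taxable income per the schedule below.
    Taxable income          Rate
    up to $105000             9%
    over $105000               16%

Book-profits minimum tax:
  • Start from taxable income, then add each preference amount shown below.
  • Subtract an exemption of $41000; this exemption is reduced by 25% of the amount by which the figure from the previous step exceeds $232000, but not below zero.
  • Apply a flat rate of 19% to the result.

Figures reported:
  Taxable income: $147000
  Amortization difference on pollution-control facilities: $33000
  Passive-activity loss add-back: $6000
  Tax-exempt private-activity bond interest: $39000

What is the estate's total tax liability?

$34960

Book-profits minimum tax:
  Adjusted income: $147000 + $33000 + $6000 + $39000 = $225000
  Exemption: $225000 ≤ $232000, so full $41000 applies
  Base: $225000 − $41000 = $184000
  $184000 × 19% = $34960

Ordinary income tax:
  $105000 × 9% = $9450
  $42000 × 16% = $6720
  → $16170

$34960 > $16170, so the book-profits minimum tax is the binding amount.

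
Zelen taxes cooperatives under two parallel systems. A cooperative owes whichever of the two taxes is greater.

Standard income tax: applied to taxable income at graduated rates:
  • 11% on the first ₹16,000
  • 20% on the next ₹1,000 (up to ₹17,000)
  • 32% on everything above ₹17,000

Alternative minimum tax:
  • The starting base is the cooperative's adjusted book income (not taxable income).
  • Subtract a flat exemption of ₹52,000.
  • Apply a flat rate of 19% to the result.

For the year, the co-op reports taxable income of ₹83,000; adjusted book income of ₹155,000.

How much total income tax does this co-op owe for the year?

₹23,080

Alternative minimum tax:
  Base (adjusted book income): ₹155,000
  Less exemption ₹52,000 → base ₹103,000
  ₹103,000 × 19% = ₹19,570

Standard income tax:
  ₹16,000 × 11% = ₹1,760
  ₹1,000 × 20% = ₹200
  ₹66,000 × 32% = ₹21,120
  → ₹23,080

₹23,080 > ₹19,570, so the standard income tax governs.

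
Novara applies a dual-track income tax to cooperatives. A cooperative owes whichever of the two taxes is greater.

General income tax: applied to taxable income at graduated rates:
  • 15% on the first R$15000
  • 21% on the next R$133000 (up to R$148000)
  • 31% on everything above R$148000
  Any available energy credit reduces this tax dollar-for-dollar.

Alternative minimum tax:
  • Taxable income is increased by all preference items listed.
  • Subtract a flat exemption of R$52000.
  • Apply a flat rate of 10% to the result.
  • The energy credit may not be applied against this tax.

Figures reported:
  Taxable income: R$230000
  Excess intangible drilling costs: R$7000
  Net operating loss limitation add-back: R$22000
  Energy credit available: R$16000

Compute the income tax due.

Alternative minimum tax:
  Adjusted income: R$230000 + R$7000 + R$22000 = R$259000
  Less exemption R$52000 → base R$207000
  R$207000 × 10% = R$20700

General income tax:
  R$15000 × 15% = R$2250
  R$133000 × 21% = R$27930
  R$82000 × 31% = R$25420
  → R$55600
  Less energy credit R$16000 → R$39600

R$39600 > R$20700, so the general income tax governs.

R$39600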